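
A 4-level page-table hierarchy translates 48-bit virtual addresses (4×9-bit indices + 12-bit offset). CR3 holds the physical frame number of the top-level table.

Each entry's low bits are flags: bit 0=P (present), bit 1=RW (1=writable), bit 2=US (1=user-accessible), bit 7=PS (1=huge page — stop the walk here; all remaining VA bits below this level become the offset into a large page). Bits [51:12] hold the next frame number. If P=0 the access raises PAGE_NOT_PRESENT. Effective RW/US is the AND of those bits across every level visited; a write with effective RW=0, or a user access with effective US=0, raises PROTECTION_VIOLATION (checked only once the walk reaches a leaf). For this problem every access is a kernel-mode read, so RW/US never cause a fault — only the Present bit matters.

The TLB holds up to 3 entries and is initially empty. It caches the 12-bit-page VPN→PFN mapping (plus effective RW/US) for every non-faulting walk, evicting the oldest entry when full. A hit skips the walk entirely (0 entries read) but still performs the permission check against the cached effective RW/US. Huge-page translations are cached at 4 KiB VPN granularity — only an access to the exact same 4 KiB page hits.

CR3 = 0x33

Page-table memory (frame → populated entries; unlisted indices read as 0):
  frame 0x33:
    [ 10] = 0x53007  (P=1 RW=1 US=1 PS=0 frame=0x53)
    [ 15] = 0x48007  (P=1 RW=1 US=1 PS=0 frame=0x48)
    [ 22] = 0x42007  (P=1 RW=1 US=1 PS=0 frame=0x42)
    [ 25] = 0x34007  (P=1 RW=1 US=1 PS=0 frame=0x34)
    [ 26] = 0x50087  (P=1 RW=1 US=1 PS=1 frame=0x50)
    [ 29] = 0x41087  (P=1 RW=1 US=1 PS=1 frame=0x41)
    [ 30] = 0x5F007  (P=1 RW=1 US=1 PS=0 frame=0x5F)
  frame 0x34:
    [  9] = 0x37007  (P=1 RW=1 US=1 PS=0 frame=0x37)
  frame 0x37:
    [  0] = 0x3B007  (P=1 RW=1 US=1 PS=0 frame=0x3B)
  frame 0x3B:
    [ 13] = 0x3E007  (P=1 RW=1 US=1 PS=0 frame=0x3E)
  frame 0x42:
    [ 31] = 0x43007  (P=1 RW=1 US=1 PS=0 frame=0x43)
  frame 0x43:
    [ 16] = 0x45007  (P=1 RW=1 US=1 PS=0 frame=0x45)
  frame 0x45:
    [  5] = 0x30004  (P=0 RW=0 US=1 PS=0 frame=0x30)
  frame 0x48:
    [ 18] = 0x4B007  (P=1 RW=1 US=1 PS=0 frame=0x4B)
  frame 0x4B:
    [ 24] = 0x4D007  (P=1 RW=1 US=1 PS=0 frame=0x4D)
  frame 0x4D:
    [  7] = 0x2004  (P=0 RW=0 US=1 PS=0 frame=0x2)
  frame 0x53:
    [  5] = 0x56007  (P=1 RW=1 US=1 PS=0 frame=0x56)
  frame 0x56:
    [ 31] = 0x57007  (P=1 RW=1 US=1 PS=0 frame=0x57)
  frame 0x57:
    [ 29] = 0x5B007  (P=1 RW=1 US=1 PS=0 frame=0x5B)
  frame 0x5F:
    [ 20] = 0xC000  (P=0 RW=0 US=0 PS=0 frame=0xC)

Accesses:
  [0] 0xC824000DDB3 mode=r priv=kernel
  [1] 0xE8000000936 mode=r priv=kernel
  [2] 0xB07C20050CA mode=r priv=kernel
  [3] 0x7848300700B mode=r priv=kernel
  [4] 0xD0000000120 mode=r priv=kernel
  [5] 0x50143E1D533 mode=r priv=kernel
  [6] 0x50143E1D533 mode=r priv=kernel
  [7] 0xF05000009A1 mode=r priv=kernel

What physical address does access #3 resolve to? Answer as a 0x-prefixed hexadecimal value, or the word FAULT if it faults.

Walk each access:
#0 VA=0xC824000DDB3 (r,kernel):
  [0] read 0x33 idx=25: raw=0x34007 flags P=1 W=1 U=1 S=0
  [1] read 0x34 idx=9: raw=0x37007 flags P=1 W=1 U=1 S=0
  [2] read 0x37 idx=0: raw=0x3B007 flags P=1 W=1 U=1 S=0
  [3] read 0x3B idx=13: raw=0x3E007 flags P=1 W=1 U=1 S=0
  ✓ 0x3EDB3  — 4 lookups
#1 VA=0xE8000000936 (r,kernel):
  [0] read 0x33 idx=29: raw=0x41087 flags P=1 W=1 U=1 S=1
  ✓ 0x41936 (huge @L0)  — 1 lookups
#2 VA=0xB07C20050CA (r,kernel):
  [0] read 0x33 idx=22: raw=0x42007 flags P=1 W=1 U=1 S=0
  [1] read 0x42 idx=31: raw=0x43007 flags P=1 W=1 U=1 S=0
  [2] read 0x43 idx=16: raw=0x45007 flags P=1 W=1 U=1 S=0
  [3] read 0x45 idx=5: raw=0x30004 flags P=0 W=0 U=1 S=0
  → PAGE_NOT_PRESENT  (4 entries read)
#3 VA=0x7848300700B (r,kernel):
  [0] read 0x33 idx=15: raw=0x48007 flags P=1 W=1 U=1 S=0
  [1] read 0x48 idx=18: raw=0x4B007 flags P=1 W=1 U=1 S=0
  [2] read 0x4B idx=24: raw=0x4D007 flags P=1 W=1 U=1 S=0
  [3] read 0x4D idx=7: raw=0x2004 flags P=0 W=0 U=1 S=0
  → PAGE_NOT_PRESENT  (4 entries read)
#4 VA=0xD0000000120 (r,kernel):
  [0] read 0x33 idx=26: raw=0x50087 flags P=1 W=1 U=1 S=1
  ✓ 0x50120 (huge @L0)  — 1 lookups
#5 VA=0x50143E1D533 (r,kernel):
  [0] read 0x33 idx=10: raw=0x53007 flags P=1 W=1 U=1 S=0
  [1] read 0x53 idx=5: raw=0x56007 flags P=1 W=1 U=1 S=0
  [2] read 0x56 idx=31: raw=0x57007 flags P=1 W=1 U=1 S=0
  [3] read 0x57 idx=29: raw=0x5B007 flags P=1 W=1 U=1 S=0
  ✓ 0x5B533  — 4 lookups
#6 VA=0x50143E1D533 (r,kernel):
  TLB hit vpn=0x50143E1D → PA=0x5B533
#7 VA=0xF05000009A1 (r,kernel):
  [0] read 0x33 idx=30: raw=0x5F007 flags P=1 W=1 U=1 S=0
  [1] read 0x5F idx=20: raw=0xC000 flags P=0 W=0 U=0 S=0
  → PAGE_NOT_PRESENT  (2 entries read)

Access #3 PA: FAULT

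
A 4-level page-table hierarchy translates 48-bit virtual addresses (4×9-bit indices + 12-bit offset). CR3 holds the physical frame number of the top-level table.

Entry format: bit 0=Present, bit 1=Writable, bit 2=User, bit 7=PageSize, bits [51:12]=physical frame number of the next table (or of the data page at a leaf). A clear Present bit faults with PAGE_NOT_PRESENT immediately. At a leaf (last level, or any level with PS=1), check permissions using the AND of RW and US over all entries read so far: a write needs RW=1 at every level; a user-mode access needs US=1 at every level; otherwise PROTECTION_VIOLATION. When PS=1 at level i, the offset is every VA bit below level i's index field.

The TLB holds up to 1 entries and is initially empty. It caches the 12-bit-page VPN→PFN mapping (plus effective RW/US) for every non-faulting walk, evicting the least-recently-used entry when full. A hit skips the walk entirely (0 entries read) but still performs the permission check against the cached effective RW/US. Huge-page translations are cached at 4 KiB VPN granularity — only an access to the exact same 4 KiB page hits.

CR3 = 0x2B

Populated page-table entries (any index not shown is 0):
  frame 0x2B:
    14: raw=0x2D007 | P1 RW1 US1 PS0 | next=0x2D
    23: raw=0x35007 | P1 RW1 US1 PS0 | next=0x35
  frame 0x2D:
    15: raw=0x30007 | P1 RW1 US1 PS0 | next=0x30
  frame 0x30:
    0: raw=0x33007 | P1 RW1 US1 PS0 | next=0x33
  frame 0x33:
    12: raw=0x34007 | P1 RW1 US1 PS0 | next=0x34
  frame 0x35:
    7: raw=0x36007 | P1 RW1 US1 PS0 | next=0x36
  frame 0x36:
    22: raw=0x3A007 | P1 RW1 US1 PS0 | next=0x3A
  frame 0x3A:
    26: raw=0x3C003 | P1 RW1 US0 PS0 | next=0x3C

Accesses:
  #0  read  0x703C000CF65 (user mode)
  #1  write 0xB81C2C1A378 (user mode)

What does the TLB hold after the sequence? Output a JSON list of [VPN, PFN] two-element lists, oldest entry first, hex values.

Per-access translation:
#0 VA=0x703C000CF65 (r,user):
  L0 @0x2B[14] → 0x2D007  P=1,RW=1,US=1,PS=0
  L1 @0x2D[15] → 0x30007  P=1,RW=1,US=1,PS=0
  L2 @0x30[0] → 0x33007  P=1,RW=1,US=1,PS=0
  L3 @0x33[12] → 0x34007  P=1,RW=1,US=1,PS=0
  ⇒ phys 0x34F65  [4 reads]
#1 VA=0xB81C2C1A378 (w,user):
  L0 @0x2B[23] → 0x35007  P=1,RW=1,US=1,PS=0
  L1 @0x35[7] → 0x36007  P=1,RW=1,US=1,PS=0
  L2 @0x36[22] → 0x3A007  P=1,RW=1,US=1,PS=0
  L3 @0x3A[26] → 0x3C003  P=1,RW=1,US=0,PS=0
  ✗ PROTECTION_VIOLATION  [4 reads]

TLB: [["0x703C000C", "0x34"]]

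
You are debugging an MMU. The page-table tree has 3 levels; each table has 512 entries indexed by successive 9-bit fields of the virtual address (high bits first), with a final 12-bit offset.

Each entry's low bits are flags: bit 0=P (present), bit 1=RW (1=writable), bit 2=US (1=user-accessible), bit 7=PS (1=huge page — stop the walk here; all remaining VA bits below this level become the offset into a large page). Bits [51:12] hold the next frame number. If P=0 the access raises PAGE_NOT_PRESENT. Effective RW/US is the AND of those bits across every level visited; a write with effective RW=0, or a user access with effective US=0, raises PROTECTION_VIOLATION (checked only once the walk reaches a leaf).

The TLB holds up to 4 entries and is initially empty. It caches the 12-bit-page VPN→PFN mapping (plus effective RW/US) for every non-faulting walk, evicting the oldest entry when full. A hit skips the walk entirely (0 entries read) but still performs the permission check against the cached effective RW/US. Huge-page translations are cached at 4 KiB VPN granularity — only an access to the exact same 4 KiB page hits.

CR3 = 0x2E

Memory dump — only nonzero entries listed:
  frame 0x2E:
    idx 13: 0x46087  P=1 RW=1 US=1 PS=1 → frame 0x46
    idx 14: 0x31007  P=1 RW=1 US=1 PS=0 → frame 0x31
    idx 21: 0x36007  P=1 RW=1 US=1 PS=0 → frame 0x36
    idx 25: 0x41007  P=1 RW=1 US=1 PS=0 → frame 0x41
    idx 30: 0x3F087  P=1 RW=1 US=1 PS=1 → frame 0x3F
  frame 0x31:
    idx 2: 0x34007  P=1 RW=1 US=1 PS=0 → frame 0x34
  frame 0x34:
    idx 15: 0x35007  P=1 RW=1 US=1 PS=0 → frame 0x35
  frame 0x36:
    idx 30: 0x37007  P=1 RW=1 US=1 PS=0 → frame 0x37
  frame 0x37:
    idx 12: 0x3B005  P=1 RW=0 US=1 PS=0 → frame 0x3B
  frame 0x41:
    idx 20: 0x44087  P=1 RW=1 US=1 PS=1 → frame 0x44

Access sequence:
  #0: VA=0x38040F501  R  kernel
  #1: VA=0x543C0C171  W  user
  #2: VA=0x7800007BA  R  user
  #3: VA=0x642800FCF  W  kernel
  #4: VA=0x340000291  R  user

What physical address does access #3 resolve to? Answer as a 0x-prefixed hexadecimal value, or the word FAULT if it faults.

Trace:
#0 VA=0x38040F501 (r,kernel):
  L0: frame=0x2E idx=14 entry=0x31007 [P=1 RW=1 US=1 PS=0]
  L1: frame=0x31 idx=2 entry=0x34007 [P=1 RW=1 US=1 PS=0]
  L2: frame=0x34 idx=15 entry=0x35007 [P=1 RW=1 US=1 PS=0]
  → PA=0x35501  (3 entries read)
#1 VA=0x543C0C171 (w,user):
  L0: frame=0x2E idx=21 entry=0x36007 [P=1 RW=1 US=1 PS=0]
  L1: frame=0x36 idx=30 entry=0x37007 [P=1 RW=1 US=1 PS=0]
  L2: frame=0x37 idx=12 entry=0x3B005 [P=1 RW=0 US=1 PS=0]
  → PROTECTION_VIOLATION  (3 entries read)
#2 VA=0x7800007BA (r,user):
  L0: frame=0x2E idx=30 entry=0x3F087 [P=1 RW=1 US=1 PS=1]
  → PA=0x3F7BA (huge @L0)  (1 entries read)
#3 VA=0x642800FCF (w,kernel):
  L0: frame=0x2E idx=25 entry=0x41007 [P=1 RW=1 US=1 PS=0]
  L1: frame=0x41 idx=20 entry=0x44087 [P=1 RW=1 US=1 PS=1]
  → PA=0x44FCF (huge @L1)  (2 entries read)
#4 VA=0x340000291 (r,user):
  L0: frame=0x2E idx=13 entry=0x46087 [P=1 RW=1 US=1 PS=1]
  → PA=0x46291 (huge @L0)  (1 entries read)

Access #3 PA: 0x44FCF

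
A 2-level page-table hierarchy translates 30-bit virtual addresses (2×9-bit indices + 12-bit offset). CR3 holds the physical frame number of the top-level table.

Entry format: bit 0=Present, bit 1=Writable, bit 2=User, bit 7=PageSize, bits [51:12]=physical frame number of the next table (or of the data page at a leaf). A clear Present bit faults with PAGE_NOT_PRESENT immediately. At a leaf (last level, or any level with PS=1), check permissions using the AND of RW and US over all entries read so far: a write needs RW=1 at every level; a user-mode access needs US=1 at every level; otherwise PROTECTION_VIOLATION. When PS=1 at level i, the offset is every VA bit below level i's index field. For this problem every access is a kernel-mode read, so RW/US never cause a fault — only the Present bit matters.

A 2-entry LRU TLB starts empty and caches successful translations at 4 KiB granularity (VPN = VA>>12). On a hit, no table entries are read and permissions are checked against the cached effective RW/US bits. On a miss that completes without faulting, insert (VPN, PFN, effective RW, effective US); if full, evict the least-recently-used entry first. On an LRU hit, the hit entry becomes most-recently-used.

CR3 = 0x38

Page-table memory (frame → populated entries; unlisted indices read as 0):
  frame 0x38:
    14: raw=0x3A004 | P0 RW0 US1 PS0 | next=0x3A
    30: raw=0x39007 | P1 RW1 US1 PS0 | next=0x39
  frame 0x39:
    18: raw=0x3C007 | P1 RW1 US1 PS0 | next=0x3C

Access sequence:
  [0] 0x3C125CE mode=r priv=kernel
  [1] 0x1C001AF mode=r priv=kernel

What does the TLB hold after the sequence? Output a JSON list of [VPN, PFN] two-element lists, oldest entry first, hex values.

Walk each access:
#0 VA=0x3C125CE (r,kernel):
  L0 @0x38[30] → 0x39007  P=1,RW=1,US=1,PS=0
  L1 @0x39[18] → 0x3C007  P=1,RW=1,US=1,PS=0
  ✓ 0x3C5CE  — 2 lookups
#1 VA=0x1C001AF (r,kernel):
  L0 @0x38[14] → 0x3A004  P=0,RW=0,US=1,PS=0
  ⇒ fault: PAGE_NOT_PRESENT  — 1 lookups

TLB: [["0x3C12", "0x3C"]]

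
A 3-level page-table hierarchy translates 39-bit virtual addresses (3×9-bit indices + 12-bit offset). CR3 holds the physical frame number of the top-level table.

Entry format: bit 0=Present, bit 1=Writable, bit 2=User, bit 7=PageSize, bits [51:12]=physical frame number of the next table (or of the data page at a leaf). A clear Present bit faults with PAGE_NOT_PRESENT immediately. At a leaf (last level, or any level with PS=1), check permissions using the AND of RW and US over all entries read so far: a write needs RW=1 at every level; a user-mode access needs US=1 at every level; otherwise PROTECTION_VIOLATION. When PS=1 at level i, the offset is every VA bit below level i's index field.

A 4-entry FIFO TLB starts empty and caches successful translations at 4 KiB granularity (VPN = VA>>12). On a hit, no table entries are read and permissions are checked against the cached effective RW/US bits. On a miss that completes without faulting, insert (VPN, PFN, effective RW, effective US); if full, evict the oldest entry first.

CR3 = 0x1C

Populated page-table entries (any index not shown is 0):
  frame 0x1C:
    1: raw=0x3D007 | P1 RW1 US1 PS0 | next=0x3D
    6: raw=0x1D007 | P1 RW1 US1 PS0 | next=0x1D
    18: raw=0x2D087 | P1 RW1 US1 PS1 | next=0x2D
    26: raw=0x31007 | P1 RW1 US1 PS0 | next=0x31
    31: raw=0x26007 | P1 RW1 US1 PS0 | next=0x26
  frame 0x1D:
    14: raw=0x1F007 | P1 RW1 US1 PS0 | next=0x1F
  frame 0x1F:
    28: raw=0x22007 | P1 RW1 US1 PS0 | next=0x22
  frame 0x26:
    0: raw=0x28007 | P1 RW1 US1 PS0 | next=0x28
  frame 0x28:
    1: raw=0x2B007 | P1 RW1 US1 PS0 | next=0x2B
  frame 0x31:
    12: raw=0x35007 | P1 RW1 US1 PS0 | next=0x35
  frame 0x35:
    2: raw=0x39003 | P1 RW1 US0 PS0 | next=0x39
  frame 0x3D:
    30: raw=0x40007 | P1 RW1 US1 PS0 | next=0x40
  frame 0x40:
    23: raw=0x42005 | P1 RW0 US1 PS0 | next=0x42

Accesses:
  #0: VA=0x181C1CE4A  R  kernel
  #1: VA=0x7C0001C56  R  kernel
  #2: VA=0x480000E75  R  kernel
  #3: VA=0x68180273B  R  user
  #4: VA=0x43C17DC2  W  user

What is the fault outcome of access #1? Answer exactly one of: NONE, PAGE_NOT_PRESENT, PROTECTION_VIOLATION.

Per-access translation:
#0 VA=0x181C1CE4A (r,kernel):
  L0: frame=0x1C idx=6 entry=0x1D007 [P=1 RW=1 US=1 PS=0]
  L1: frame=0x1D idx=14 entry=0x1F007 [P=1 RW=1 US=1 PS=0]
  L2: frame=0x1F idx=28 entry=0x22007 [P=1 RW=1 US=1 PS=0]
  ⇒ phys 0x22E4A  [3 reads]
#1 VA=0x7C0001C56 (r,kernel):
  L0: frame=0x1C idx=31 entry=0x26007 [P=1 RW=1 US=1 PS=0]
  L1: frame=0x26 idx=0 entry=0x28007 [P=1 RW=1 US=1 PS=0]
  L2: frame=0x28 idx=1 entry=0x2B007 [P=1 RW=1 US=1 PS=0]
  ⇒ phys 0x2BC56  [3 reads]
#2 VA=0x480000E75 (r,kernel):
  L0: frame=0x1C idx=18 entry=0x2D087 [P=1 RW=1 US=1 PS=1]
  ⇒ phys 0x2DE75 (huge @L0)  [1 reads]
#3 VA=0x68180273B (r,user):
  L0: frame=0x1C idx=26 entry=0x31007 [P=1 RW=1 US=1 PS=0]
  L1: frame=0x31 idx=12 entry=0x35007 [P=1 RW=1 US=1 PS=0]
  L2: frame=0x35 idx=2 entry=0x39003 [P=1 RW=1 US=0 PS=0]
  ⇒ fault: PROTECTION_VIOLATION  — 3 lookups
#4 VA=0x43C17DC2 (w,user):
  L0: frame=0x1C idx=1 entry=0x3D007 [P=1 RW=1 US=1 PS=0]
  L1: frame=0x3D idx=30 entry=0x40007 [P=1 RW=1 US=1 PS=0]
  L2: frame=0x40 idx=23 entry=0x42005 [P=1 RW=0 US=1 PS=0]
  ⇒ fault: PROTECTION_VIOLATION  — 3 lookups

Access #1 fault: NONE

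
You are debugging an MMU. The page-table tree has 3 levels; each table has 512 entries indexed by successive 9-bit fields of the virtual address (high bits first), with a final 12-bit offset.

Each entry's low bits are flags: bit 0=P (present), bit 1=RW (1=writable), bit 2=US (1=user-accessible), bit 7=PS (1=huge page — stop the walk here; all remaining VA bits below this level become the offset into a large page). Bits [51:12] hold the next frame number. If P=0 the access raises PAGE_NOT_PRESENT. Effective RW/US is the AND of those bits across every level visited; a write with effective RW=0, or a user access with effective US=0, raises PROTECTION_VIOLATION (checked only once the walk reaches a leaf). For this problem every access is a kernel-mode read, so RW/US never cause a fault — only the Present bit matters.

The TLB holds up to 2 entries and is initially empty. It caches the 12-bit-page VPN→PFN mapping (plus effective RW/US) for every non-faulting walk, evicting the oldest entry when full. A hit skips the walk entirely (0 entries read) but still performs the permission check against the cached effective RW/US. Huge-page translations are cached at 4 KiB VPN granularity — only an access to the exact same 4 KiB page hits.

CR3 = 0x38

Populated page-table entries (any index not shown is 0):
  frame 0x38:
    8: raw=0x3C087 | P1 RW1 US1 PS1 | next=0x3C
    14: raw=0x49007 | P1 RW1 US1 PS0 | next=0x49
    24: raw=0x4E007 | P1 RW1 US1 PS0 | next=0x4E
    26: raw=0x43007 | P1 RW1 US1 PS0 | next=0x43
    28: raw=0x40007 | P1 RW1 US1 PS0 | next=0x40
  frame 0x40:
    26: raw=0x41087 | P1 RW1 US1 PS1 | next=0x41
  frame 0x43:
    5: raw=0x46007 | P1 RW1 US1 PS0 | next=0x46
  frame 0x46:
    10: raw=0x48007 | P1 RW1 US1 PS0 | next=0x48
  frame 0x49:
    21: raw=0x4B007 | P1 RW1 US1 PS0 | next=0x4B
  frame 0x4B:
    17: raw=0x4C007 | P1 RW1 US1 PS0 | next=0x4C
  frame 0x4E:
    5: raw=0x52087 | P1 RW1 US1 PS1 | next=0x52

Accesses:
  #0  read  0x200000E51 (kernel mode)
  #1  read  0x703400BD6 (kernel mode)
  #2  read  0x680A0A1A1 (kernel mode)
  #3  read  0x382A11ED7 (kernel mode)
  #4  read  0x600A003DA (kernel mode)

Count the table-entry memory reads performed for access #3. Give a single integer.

Per-access translation:
#0 VA=0x200000E51 (r,kernel):
  [0] read 0x38 idx=8: raw=0x3C087 flags P=1 W=1 U=1 S=1
  → PA=0x3CE51 (huge @L0)  (1 entries read)
#1 VA=0x703400BD6 (r,kernel):
  [0] read 0x38 idx=28: raw=0x40007 flags P=1 W=1 U=1 S=0
  [1] read 0x40 idx=26: raw=0x41087 flags P=1 W=1 U=1 S=1
  → PA=0x41BD6 (huge @L1)  (2 entries read)
#2 VA=0x680A0A1A1 (r,kernel):
  [0] read 0x38 idx=26: raw=0x43007 flags P=1 W=1 U=1 S=0
  [1] read 0x43 idx=5: raw=0x46007 flags P=1 W=1 U=1 S=0
  [2] read 0x46 idx=10: raw=0x48007 flags P=1 W=1 U=1 S=0
  → PA=0x481A1  (3 entries read)
#3 VA=0x382A11ED7 (r,kernel):
  [0] read 0x38 idx=14: raw=0x49007 flags P=1 W=1 U=1 S=0
  [1] read 0x49 idx=21: raw=0x4B007 flags P=1 W=1 U=1 S=0
  [2] read 0x4B idx=17: raw=0x4C007 flags P=1 W=1 U=1 S=0
  → PA=0x4CED7  (3 entries read)
#4 VA=0x600A003DA (r,kernel):
  [0] read 0x38 idx=24: raw=0x4E007 flags P=1 W=1 U=1 S=0
  [1] read 0x4E idx=5: raw=0x52087 flags P=1 W=1 U=1 S=1
  → PA=0x523DA (huge @L1)  (2 entries read)

Entries read for #3: 3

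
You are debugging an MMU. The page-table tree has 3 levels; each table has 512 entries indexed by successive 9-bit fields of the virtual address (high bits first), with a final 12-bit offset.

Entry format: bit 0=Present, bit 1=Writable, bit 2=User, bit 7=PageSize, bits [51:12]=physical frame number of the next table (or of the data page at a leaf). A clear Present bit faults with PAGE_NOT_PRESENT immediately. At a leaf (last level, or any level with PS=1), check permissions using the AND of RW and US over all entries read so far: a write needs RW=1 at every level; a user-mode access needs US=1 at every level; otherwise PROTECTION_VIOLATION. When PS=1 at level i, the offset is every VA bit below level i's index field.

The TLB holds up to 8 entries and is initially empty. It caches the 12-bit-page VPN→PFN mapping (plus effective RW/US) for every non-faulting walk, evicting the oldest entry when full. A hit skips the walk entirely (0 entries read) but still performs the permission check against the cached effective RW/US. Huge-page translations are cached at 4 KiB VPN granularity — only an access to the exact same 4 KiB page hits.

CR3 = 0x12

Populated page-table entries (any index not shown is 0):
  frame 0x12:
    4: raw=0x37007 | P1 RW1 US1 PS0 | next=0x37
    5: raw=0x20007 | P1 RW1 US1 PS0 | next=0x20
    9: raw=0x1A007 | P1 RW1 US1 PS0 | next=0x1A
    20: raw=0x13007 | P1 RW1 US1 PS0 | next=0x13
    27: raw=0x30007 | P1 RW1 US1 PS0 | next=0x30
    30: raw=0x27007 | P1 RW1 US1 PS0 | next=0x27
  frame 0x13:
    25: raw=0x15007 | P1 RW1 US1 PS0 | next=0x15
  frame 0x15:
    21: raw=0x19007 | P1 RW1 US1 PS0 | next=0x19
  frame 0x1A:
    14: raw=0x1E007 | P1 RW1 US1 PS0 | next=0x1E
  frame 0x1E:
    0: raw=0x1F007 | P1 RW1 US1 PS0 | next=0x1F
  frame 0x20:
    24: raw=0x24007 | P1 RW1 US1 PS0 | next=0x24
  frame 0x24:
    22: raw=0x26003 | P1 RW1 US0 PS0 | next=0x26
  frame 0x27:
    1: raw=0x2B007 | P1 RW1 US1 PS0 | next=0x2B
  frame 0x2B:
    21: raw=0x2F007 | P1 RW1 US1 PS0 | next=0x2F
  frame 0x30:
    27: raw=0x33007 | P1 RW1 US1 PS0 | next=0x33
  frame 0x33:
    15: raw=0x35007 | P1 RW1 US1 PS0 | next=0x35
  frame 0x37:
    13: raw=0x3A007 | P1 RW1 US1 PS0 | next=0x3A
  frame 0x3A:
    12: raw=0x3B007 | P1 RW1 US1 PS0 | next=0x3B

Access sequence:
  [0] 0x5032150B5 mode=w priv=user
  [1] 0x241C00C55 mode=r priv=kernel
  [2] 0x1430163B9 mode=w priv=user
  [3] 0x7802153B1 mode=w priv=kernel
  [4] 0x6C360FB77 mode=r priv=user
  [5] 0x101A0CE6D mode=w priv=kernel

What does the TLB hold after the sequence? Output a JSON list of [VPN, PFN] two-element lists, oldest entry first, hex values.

Per-access translation:
#0 VA=0x5032150B5 (w,user):
  lvl0: tbl 0x12, slot 20 ⇒ 0x13007 (P1/RW1/US1/PS0)
  lvl1: tbl 0x13, slot 25 ⇒ 0x15007 (P1/RW1/US1/PS0)
  lvl2: tbl 0x15, slot 21 ⇒ 0x19007 (P1/RW1/US1/PS0)
  → PA=0x190B5  (3 entries read)
#1 VA=0x241C00C55 (r,kernel):
  lvl0: tbl 0x12, slot 9 ⇒ 0x1A007 (P1/RW1/US1/PS0)
  lvl1: tbl 0x1A, slot 14 ⇒ 0x1E007 (P1/RW1/US1/PS0)
  lvl2: tbl 0x1E, slot 0 ⇒ 0x1F007 (P1/RW1/US1/PS0)
  → PA=0x1FC55  (3 entries read)
#2 VA=0x1430163B9 (w,user):
  lvl0: tbl 0x12, slot 5 ⇒ 0x20007 (P1/RW1/US1/PS0)
  lvl1: tbl 0x20, slot 24 ⇒ 0x24007 (P1/RW1/US1/PS0)
  lvl2: tbl 0x24, slot 22 ⇒ 0x26003 (P1/RW1/US0/PS0)
  ⇒ fault: PROTECTION_VIOLATION  — 3 lookups
#3 VA=0x7802153B1 (w,kernel):
  lvl0: tbl 0x12, slot 30 ⇒ 0x27007 (P1/RW1/US1/PS0)
  lvl1: tbl 0x27, slot 1 ⇒ 0x2B007 (P1/RW1/US1/PS0)
  lvl2: tbl 0x2B, slot 21 ⇒ 0x2F007 (P1/RW1/US1/PS0)
  → PA=0x2F3B1  (3 entries read)
#4 VA=0x6C360FB77 (r,user):
  lvl0: tbl 0x12, slot 27 ⇒ 0x30007 (P1/RW1/US1/PS0)
  lvl1: tbl 0x30, slot 27 ⇒ 0x33007 (P1/RW1/US1/PS0)
  lvl2: tbl 0x33, slot 15 ⇒ 0x35007 (P1/RW1/US1/PS0)
  → PA=0x35B77  (3 entries read)
#5 VA=0x101A0CE6D (w,kernel):
  lvl0: tbl 0x12, slot 4 ⇒ 0x37007 (P1/RW1/US1/PS0)
  lvl1: tbl 0x37, slot 13 ⇒ 0x3A007 (P1/RW1/US1/PS0)
  lvl2: tbl 0x3A, slot 12 ⇒ 0x3B007 (P1/RW1/US1/PS0)
  → PA=0x3BE6D  (3 entries read)

TLB: [["0x503215", "0x19"], ["0x241C00", "0x1F"], ["0x780215", "0x2F"], ["0x6C360F", "0x35"], ["0x101A0C", "0x3B"]]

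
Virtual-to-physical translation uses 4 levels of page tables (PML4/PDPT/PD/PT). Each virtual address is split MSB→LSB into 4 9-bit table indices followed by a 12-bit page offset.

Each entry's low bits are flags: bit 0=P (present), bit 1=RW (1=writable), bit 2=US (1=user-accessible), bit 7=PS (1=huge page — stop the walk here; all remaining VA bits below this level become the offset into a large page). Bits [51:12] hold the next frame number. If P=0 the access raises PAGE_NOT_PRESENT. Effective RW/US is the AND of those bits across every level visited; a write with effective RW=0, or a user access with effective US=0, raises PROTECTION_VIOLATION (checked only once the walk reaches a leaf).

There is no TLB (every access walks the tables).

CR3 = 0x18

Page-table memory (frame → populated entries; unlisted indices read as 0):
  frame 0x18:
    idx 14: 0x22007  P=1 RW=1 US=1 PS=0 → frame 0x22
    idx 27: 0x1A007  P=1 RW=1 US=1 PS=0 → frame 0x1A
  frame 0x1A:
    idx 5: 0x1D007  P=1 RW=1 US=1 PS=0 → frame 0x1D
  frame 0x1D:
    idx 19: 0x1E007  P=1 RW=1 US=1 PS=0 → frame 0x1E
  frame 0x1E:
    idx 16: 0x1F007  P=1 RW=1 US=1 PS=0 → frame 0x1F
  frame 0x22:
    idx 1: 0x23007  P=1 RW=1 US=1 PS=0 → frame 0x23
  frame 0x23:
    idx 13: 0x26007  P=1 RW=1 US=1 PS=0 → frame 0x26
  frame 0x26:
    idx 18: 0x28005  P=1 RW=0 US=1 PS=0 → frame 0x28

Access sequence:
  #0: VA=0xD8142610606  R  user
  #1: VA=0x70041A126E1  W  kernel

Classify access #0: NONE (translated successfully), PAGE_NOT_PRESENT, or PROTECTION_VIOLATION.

Per-access translation:
#0 VA=0xD8142610606 (r,user):
  lvl0: tbl 0x18, slot 27 ⇒ 0x1A007 (P1/RW1/US1/PS0)
  lvl1: tbl 0x1A, slot 5 ⇒ 0x1D007 (P1/RW1/US1/PS0)
  lvl2: tbl 0x1D, slot 19 ⇒ 0x1E007 (P1/RW1/US1/PS0)
  lvl3: tbl 0x1E, slot 16 ⇒ 0x1F007 (P1/RW1/US1/PS0)
  → PA=0x1F606  (4 entries read)
#1 VA=0x70041A126E1 (w,kernel):
  lvl0: tbl 0x18, slot 14 ⇒ 0x22007 (P1/RW1/US1/PS0)
  lvl1: tbl 0x22, slot 1 ⇒ 0x23007 (P1/RW1/US1/PS0)
  lvl2: tbl 0x23, slot 13 ⇒ 0x26007 (P1/RW1/US1/PS0)
  lvl3: tbl 0x26, slot 18 ⇒ 0x28005 (P1/RW0/US1/PS0)
  ⇒ fault: PROTECTION_VIOLATION  — 4 lookups

Access #0 fault: NONE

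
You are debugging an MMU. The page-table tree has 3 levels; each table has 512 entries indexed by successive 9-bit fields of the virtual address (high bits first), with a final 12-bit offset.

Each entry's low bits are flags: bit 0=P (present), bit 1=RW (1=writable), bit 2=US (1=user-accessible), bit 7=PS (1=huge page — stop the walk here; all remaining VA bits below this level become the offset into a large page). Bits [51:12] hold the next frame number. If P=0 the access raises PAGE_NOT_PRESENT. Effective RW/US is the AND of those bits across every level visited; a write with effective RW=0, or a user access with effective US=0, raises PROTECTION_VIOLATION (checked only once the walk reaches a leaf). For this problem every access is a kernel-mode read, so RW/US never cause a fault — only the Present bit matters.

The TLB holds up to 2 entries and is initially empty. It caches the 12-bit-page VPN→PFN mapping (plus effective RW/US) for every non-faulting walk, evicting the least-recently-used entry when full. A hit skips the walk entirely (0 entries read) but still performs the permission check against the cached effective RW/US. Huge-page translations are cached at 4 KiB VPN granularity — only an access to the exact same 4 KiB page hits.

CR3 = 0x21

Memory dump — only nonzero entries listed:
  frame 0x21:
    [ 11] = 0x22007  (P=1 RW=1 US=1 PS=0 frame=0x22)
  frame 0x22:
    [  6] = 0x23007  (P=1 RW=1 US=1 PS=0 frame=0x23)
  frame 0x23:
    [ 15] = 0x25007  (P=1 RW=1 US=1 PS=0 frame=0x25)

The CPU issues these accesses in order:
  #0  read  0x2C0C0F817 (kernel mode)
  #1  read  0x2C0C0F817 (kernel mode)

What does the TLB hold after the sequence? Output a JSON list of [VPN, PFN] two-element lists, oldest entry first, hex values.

Per-access translation:
#0 VA=0x2C0C0F817 (r,kernel):
  lvl0: tbl 0x21, slot 11 ⇒ 0x22007 (P1/RW1/US1/PS0)
  lvl1: tbl 0x22, slot 6 ⇒ 0x23007 (P1/RW1/US1/PS0)
  lvl2: tbl 0x23, slot 15 ⇒ 0x25007 (P1/RW1/US1/PS0)
  ✓ 0x25817  — 3 lookups
#1 VA=0x2C0C0F817 (r,kernel):
  TLB hit vpn=0x2C0C0F → PA=0x25817

TLB: [["0x2C0C0F", "0x25"]]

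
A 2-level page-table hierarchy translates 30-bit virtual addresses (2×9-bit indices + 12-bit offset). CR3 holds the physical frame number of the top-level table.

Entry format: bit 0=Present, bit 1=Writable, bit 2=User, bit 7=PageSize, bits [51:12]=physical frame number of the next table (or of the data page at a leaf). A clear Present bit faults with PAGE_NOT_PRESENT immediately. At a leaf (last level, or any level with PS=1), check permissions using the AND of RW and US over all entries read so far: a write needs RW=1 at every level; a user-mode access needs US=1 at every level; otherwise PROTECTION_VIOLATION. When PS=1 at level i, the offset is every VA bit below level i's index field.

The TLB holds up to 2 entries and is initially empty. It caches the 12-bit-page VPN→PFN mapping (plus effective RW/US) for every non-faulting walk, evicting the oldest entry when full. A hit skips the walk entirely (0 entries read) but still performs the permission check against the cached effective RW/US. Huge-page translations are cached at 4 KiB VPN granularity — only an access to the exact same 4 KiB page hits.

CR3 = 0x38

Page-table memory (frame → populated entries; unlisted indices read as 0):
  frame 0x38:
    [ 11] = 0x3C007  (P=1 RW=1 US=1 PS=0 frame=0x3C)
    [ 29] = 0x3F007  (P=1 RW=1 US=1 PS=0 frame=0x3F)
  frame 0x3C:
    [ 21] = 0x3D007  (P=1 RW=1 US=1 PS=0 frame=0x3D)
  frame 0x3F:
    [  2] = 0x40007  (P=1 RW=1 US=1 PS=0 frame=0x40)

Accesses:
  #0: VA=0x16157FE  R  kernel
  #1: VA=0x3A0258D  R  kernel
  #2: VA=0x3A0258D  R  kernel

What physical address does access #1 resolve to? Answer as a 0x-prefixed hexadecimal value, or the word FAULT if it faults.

Trace:
#0 VA=0x16157FE (r,kernel):
  L0: frame=0x38 idx=11 entry=0x3C007 [P=1 RW=1 US=1 PS=0]
  L1: frame=0x3C idx=21 entry=0x3D007 [P=1 RW=1 US=1 PS=0]
  ✓ 0x3D7FE  — 2 lookups
#1 VA=0x3A0258D (r,kernel):
  L0: frame=0x38 idx=29 entry=0x3F007 [P=1 RW=1 US=1 PS=0]
  L1: frame=0x3F idx=2 entry=0x40007 [P=1 RW=1 US=1 PS=0]
  ✓ 0x4058D  — 2 lookups
#2 VA=0x3A0258D (r,kernel):
  TLB hit vpn=0x3A02 → PA=0x4058D

Access #1 PA: 0x4058D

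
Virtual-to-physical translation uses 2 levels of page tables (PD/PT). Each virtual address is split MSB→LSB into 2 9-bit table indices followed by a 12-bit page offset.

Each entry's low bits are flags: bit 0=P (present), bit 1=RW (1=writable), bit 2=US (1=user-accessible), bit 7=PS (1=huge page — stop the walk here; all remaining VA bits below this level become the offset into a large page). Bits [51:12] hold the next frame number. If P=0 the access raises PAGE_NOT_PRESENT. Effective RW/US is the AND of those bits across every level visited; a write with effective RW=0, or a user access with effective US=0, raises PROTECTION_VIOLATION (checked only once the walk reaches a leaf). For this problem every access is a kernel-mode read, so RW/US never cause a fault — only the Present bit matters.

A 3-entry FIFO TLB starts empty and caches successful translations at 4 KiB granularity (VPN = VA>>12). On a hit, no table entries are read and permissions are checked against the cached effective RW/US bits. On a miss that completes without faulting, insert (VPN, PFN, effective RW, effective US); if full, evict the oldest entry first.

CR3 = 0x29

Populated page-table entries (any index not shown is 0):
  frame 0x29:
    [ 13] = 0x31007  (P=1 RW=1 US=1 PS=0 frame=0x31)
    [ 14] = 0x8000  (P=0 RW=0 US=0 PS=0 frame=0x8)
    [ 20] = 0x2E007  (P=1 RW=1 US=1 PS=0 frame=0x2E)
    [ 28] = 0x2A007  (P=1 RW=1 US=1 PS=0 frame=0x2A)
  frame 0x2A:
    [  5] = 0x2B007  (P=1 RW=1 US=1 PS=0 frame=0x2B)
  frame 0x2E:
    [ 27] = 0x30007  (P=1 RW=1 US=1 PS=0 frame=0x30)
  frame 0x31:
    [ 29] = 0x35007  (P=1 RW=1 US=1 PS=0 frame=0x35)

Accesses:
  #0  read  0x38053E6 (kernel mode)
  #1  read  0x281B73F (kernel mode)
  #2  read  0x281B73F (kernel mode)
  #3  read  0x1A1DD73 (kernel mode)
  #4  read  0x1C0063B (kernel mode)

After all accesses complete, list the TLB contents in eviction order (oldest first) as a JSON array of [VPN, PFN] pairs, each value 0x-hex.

Trace:
#0 VA=0x38053E6 (r,kernel):
  L0 @0x29[28] → 0x2A007  P=1,RW=1,US=1,PS=0
  L1 @0x2A[5] → 0x2B007  P=1,RW=1,US=1,PS=0
  ✓ 0x2B3E6  — 2 lookups
#1 VA=0x281B73F (r,kernel):
  L0 @0x29[20] → 0x2E007  P=1,RW=1,US=1,PS=0
  L1 @0x2E[27] → 0x30007  P=1,RW=1,US=1,PS=0
  ✓ 0x3073F  — 2 lookups
#2 VA=0x281B73F (r,kernel):
  TLB hit vpn=0x281B → PA=0x3073F
#3 VA=0x1A1DD73 (r,kernel):
  L0 @0x29[13] → 0x31007  P=1,RW=1,US=1,PS=0
  L1 @0x31[29] → 0x35007  P=1,RW=1,US=1,PS=0
  ✓ 0x35D73  — 2 lookups
#4 VA=0x1C0063B (r,kernel):
  L0 @0x29[14] → 0x8000  P=0,RW=0,US=0,PS=0
  → PAGE_NOT_PRESENT  (1 entries read)

TLB: [["0x3805", "0x2B"], ["0x281B", "0x30"], ["0x1A1D", "0x35"]]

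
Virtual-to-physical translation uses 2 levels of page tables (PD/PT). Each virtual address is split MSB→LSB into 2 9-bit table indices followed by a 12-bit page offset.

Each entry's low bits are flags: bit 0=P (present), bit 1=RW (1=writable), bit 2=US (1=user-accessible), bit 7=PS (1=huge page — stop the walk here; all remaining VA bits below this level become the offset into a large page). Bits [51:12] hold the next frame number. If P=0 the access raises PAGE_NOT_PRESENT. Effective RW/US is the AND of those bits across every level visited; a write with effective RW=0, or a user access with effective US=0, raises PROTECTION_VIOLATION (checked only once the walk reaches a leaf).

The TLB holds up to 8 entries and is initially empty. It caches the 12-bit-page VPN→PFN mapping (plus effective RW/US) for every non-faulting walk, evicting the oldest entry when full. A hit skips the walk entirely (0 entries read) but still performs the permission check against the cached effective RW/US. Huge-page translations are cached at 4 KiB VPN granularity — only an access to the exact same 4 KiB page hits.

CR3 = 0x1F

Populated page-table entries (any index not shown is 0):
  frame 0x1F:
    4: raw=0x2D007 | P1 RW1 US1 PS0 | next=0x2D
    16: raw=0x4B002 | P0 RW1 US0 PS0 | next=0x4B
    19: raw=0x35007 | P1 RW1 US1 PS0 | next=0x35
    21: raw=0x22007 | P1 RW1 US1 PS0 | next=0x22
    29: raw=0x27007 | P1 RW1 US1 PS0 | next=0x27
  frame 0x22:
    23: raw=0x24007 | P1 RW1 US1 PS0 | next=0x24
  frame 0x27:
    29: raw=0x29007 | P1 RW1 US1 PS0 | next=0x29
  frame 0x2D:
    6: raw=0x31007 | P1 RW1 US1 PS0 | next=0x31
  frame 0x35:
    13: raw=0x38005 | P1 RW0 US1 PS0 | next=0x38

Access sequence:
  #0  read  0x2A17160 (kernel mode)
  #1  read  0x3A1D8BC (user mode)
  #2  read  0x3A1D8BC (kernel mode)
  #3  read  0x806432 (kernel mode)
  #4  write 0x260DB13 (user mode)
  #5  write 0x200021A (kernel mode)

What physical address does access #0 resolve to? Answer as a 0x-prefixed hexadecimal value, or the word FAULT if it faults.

Walk each access:
#0 VA=0x2A17160 (r,kernel):
  [0] read 0x1F idx=21: raw=0x22007 flags P=1 W=1 U=1 S=0
  [1] read 0x22 idx=23: raw=0x24007 flags P=1 W=1 U=1 S=0
  ⇒ phys 0x24160  [2 reads]
#1 VA=0x3A1D8BC (r,user):
  [0] read 0x1F idx=29: raw=0x27007 flags P=1 W=1 U=1 S=0
  [1] read 0x27 idx=29: raw=0x29007 flags P=1 W=1 U=1 S=0
  ⇒ phys 0x298BC  [2 reads]
#2 VA=0x3A1D8BC (r,kernel):
  TLB hit vpn=0x3A1D → PA=0x298BC
#3 VA=0x806432 (r,kernel):
  [0] read 0x1F idx=4: raw=0x2D007 flags P=1 W=1 U=1 S=0
  [1] read 0x2D idx=6: raw=0x31007 flags P=1 W=1 U=1 S=0
  ⇒ phys 0x31432  [2 reads]
#4 VA=0x260DB13 (w,user):
  [0] read 0x1F idx=19: raw=0x35007 flags P=1 W=1 U=1 S=0
  [1] read 0x35 idx=13: raw=0x38005 flags P=1 W=0 U=1 S=0
  → PROTECTION_VIOLATION  (2 entries read)
#5 VA=0x200021A (w,kernel):
  [0] read 0x1F idx=16: raw=0x4B002 flags P=0 W=1 U=0 S=0
  → PAGE_NOT_PRESENT  (1 entries read)

Access #0 PA: 0x24160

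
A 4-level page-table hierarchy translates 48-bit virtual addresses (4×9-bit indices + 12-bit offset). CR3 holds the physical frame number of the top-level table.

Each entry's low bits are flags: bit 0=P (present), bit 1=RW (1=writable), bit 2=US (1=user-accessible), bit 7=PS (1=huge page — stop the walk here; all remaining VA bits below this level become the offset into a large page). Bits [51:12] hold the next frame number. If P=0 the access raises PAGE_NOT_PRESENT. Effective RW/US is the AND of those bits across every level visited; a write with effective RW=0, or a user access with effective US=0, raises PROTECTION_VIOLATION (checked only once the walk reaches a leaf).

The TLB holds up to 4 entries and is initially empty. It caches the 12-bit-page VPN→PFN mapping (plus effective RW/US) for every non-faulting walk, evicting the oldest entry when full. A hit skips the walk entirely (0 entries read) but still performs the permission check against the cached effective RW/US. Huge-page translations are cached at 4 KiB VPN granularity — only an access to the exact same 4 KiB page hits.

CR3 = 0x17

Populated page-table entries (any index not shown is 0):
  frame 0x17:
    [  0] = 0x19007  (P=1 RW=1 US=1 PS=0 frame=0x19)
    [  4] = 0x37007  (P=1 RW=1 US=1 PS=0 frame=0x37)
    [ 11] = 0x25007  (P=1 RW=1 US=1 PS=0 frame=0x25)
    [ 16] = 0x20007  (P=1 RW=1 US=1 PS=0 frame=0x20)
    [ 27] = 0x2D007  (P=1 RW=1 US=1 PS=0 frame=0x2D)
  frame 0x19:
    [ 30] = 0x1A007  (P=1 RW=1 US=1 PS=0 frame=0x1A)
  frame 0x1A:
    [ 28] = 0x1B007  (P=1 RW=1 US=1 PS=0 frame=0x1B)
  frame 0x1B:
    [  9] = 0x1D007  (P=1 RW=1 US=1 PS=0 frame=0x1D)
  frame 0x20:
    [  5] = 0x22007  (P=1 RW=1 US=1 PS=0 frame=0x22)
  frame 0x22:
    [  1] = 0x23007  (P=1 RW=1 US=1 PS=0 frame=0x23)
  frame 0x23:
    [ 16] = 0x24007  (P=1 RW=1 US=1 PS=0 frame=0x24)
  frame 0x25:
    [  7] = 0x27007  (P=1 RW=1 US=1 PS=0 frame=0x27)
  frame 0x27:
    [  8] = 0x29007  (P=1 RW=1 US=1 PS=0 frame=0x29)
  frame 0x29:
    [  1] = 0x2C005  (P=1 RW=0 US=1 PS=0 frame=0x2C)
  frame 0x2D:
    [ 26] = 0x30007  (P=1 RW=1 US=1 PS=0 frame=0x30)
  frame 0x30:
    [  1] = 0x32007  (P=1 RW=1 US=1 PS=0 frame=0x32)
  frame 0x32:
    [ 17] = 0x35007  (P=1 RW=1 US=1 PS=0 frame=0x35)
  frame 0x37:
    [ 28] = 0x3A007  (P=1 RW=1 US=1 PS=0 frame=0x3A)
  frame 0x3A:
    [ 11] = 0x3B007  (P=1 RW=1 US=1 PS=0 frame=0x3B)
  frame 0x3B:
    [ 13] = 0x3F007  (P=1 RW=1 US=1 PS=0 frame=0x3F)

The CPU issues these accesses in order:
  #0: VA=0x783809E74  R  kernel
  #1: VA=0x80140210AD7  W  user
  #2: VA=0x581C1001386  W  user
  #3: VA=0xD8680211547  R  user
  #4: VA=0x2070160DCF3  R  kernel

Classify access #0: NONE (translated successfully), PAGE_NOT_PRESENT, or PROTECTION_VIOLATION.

Walk each access:
#0 VA=0x783809E74 (r,kernel):
  L0: frame=0x17 idx=0 entry=0x19007 [P=1 RW=1 US=1 PS=0]
  L1: frame=0x19 idx=30 entry=0x1A007 [P=1 RW=1 US=1 PS=0]
  L2: frame=0x1A idx=28 entry=0x1B007 [P=1 RW=1 US=1 PS=0]
  L3: frame=0x1B idx=9 entry=0x1D007 [P=1 RW=1 US=1 PS=0]
  ✓ 0x1DE74  — 4 lookups
#1 VA=0x80140210AD7 (w,user):
  L0: frame=0x17 idx=16 entry=0x20007 [P=1 RW=1 US=1 PS=0]
  L1: frame=0x20 idx=5 entry=0x22007 [P=1 RW=1 US=1 PS=0]
  L2: frame=0x22 idx=1 entry=0x23007 [P=1 RW=1 US=1 PS=0]
  L3: frame=0x23 idx=16 entry=0x24007 [P=1 RW=1 US=1 PS=0]
  ✓ 0x24AD7  — 4 lookups
#2 VA=0x581C1001386 (w,user):
  L0: frame=0x17 idx=11 entry=0x25007 [P=1 RW=1 US=1 PS=0]
  L1: frame=0x25 idx=7 entry=0x27007 [P=1 RW=1 US=1 PS=0]
  L2: frame=0x27 idx=8 entry=0x29007 [P=1 RW=1 US=1 PS=0]
  L3: frame=0x29 idx=1 entry=0x2C005 [P=1 RW=0 US=1 PS=0]
  → PROTECTION_VIOLATION  (4 entries read)
#3 VA=0xD8680211547 (r,user):
  L0: frame=0x17 idx=27 entry=0x2D007 [P=1 RW=1 US=1 PS=0]
  L1: frame=0x2D idx=26 entry=0x30007 [P=1 RW=1 US=1 PS=0]
  L2: frame=0x30 idx=1 entry=0x32007 [P=1 RW=1 US=1 PS=0]
  L3: frame=0x32 idx=17 entry=0x35007 [P=1 RW=1 US=1 PS=0]
  ✓ 0x35547  — 4 lookups
#4 VA=0x2070160DCF3 (r,kernel):
  L0: frame=0x17 idx=4 entry=0x37007 [P=1 RW=1 US=1 PS=0]
  L1: frame=0x37 idx=28 entry=0x3A007 [P=1 RW=1 US=1 PS=0]
  L2: frame=0x3A idx=11 entry=0x3B007 [P=1 RW=1 US=1 PS=0]
  L3: frame=0x3B idx=13 entry=0x3F007 [P=1 RW=1 US=1 PS=0]
  ✓ 0x3FCF3  — 4 lookups

Access #0 fault: NONE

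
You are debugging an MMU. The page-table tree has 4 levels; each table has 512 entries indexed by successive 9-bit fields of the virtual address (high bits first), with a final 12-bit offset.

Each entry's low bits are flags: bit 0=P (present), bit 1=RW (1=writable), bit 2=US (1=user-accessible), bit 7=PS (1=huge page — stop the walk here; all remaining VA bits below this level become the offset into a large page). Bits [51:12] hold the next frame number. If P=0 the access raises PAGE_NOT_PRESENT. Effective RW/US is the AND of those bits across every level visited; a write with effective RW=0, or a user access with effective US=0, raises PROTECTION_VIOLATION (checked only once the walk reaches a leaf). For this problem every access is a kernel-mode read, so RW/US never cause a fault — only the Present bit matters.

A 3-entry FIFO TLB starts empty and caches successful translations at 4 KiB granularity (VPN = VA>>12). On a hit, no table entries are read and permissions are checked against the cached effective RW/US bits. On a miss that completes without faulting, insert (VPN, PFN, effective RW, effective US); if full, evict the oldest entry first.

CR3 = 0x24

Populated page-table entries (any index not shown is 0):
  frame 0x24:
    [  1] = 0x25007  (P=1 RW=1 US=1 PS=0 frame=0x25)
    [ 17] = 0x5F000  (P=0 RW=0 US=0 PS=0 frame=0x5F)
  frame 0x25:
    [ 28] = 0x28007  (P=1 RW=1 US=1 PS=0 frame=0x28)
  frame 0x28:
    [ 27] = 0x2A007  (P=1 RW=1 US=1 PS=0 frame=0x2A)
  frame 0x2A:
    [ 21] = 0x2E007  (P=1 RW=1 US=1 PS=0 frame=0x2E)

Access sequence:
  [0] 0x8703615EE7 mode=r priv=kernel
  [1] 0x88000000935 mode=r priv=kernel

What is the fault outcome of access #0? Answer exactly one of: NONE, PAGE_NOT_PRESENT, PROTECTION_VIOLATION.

Per-access translation:
#0 VA=0x8703615EE7 (r,kernel):
  [0] read 0x24 idx=1: raw=0x25007 flags P=1 W=1 U=1 S=0
  [1] read 0x25 idx=28: raw=0x28007 flags P=1 W=1 U=1 S=0
  [2] read 0x28 idx=27: raw=0x2A007 flags P=1 W=1 U=1 S=0
  [3] read 0x2A idx=21: raw=0x2E007 flags P=1 W=1 U=1 S=0
  ✓ 0x2EEE7  — 4 lookups
#1 VA=0x88000000935 (r,kernel):
  [0] read 0x24 idx=17: raw=0x5F000 flags P=0 W=0 U=0 S=0
  → PAGE_NOT_PRESENT  (1 entries read)

Access #0 fault: NONE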